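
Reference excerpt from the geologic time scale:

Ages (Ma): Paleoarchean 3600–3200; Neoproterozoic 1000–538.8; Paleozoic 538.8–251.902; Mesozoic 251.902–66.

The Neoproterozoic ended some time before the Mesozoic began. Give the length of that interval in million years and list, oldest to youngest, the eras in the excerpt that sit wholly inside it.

End of Neoproterozoic = 538.8 Ma; start of Mesozoic = 251.902 Ma.
Gap = 538.8 − 251.902 = 286.898 Myr.
Eras wholly inside 538.8–251.902 Ma: Paleozoic (538.8–251.902).

286.898 million years; Paleozoic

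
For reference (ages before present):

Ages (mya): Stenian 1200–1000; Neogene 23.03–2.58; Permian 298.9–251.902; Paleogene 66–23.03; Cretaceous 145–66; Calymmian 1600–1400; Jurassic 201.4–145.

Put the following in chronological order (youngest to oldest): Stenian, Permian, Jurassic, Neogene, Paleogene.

The oldest of these is Stenian (starts 1200 Ma) and the youngest is Neogene (ends 2.58 Ma).
In between, by decreasing start age: Permian (298.9), Jurassic (201.4), Paleogene (66).
Listing youngest first means reversing that sequence.

Neogene → Paleogene → Jurassic → Permian → Stenian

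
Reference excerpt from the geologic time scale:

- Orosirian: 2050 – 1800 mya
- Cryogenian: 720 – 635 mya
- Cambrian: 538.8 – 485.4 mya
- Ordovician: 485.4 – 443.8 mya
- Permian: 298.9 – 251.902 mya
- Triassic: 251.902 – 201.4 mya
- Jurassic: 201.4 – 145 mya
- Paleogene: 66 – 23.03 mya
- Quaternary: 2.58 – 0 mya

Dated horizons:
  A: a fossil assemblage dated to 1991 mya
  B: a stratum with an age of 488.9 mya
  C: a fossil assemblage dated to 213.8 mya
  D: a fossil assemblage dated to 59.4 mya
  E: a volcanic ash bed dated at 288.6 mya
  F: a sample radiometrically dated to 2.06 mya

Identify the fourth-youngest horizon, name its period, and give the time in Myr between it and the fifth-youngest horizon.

E, in the Permian; 200.3 million years to B

Sorted youngest-first by Ma: F (2.06), D (59.4), C (213.8), E (288.6), B (488.9), A (1991).
The fourth youngest is E at 288.6 Ma, which lies in 298.9–251.902 Ma: the Permian.
The fifth youngest is B at 488.9 Ma; separation = |288.6 − 488.9| = 200.3 Myr.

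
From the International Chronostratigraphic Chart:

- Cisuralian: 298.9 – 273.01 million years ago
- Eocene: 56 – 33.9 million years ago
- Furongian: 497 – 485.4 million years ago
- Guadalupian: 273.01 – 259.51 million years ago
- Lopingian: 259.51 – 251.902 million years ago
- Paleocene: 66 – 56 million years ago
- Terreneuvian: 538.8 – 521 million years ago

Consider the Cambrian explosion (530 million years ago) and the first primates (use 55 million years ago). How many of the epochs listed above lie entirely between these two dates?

The older date is 530 Ma and the younger is 55 Ma.
Epochs with start < 530 and end > 55 Ma: Furongian (497–485.4), Cisuralian (298.9–273.01), Guadalupian (273.01–259.51), Lopingian (259.51–251.902), Paleocene (66–56).
That is 5 complete epochs.

5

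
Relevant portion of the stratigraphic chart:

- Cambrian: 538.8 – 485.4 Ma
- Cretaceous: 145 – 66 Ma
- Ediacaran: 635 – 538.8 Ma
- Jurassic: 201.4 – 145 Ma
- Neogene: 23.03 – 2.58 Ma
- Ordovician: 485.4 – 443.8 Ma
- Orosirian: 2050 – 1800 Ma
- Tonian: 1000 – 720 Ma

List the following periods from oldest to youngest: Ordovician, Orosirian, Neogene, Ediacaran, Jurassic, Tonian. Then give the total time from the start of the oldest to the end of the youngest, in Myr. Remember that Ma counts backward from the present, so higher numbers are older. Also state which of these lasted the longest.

Start ages (Ma): Orosirian 2050, Tonian 1000, Ediacaran 635, Ordovician 485.4, Jurassic 201.4, Neogene 23.03.
Ordered oldest to youngest: Orosirian, Tonian, Ediacaran, Ordovician, Jurassic, Neogene.
Span = 2050 − 2.58 = 2047.42 Myr.
Durations: Ediacaran 96.2, Orosirian 250, Ordovician 41.6, Jurassic 56.4, Tonian 280, Neogene 20.45 → longest is Tonian (280 Myr).

Orosirian → Tonian → Ediacaran → Ordovician → Jurassic → Neogene; total span 2047.42 Myr; longest is Tonian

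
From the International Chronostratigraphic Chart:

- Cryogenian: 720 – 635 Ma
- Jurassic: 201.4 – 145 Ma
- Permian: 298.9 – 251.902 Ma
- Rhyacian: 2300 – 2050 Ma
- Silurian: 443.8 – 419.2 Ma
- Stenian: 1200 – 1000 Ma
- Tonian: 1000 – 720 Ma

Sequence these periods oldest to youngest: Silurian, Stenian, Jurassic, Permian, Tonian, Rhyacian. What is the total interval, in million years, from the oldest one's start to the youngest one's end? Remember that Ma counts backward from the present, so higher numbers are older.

Rhyacian, Stenian, Tonian, Silurian, Permian, Jurassic; total span 2155 Myr

From the excerpt: Silurian 443.8–419.2; Stenian 1200–1000; Jurassic 201.4–145; Permian 298.9–251.902; Tonian 1000–720; Rhyacian 2300–2050 (Ma).
Larger Ma is earlier, so the oldest is Rhyacian and the youngest is Jurassic; oldest to youngest: Rhyacian, Stenian, Tonian, Silurian, Permian, Jurassic.
Oldest start 2300 minus youngest end 145 gives 2155 Myr overall.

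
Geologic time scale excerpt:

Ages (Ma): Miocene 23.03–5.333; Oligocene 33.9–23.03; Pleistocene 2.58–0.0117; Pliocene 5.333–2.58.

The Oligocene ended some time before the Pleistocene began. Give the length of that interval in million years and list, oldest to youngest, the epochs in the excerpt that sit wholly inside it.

20.45 million years; Miocene, Pliocene

End of Oligocene = 23.03 Ma; start of Pleistocene = 2.58 Ma.
Gap = 23.03 − 2.58 = 20.45 Myr.
Epochs wholly inside 23.03–2.58 Ma: Miocene (23.03–5.333), Pliocene (5.333–2.58).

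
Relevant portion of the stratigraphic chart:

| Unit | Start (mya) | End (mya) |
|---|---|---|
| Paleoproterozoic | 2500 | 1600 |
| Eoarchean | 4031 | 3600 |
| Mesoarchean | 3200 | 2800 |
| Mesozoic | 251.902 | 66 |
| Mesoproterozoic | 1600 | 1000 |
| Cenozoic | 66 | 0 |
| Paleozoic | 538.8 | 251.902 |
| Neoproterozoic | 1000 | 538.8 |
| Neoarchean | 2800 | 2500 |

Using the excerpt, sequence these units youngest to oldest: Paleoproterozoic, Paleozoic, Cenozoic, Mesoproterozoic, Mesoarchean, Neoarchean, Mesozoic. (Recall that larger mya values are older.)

Cenozoic, then Mesozoic, then Paleozoic, then Mesoproterozoic, then Paleoproterozoic, then Neoarchean, then Mesoarchean

Sorting by start age (ascending Ma, since larger Ma = older): Cenozoic began 66, Mesozoic began 251.902, Paleozoic began 538.8, Mesoproterozoic began 1600, Paleoproterozoic began 2500, Neoarchean began 2800, Mesoarchean began 3200.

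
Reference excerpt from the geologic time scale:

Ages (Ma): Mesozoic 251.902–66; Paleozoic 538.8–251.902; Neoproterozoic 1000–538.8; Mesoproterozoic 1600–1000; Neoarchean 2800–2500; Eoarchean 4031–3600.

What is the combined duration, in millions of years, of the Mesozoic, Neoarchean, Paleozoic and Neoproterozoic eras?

Each duration: Mesozoic = 185.902; Neoarchean = 300; Paleozoic = 286.898; Neoproterozoic = 461.2.
Sum: 185.902 + 300 + 286.898 + 461.2 = 1234 Myr.

1234 million years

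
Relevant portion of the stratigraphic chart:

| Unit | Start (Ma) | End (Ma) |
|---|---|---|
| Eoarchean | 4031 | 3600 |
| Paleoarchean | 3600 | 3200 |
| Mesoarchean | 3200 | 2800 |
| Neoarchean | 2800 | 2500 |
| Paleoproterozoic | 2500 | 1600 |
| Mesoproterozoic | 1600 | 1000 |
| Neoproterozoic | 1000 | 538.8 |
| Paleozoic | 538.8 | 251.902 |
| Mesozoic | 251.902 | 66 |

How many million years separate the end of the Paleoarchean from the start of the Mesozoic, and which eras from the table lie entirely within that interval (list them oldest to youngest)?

The Paleoarchean closes at 3200 Ma and the Mesozoic opens at 251.902 Ma, so the interval is 3200 − 251.902 = 2948.098 Myr.
An era fits inside if it starts at or after 3200 Ma and ends at or before 251.902 Ma; oldest first that gives Mesoarchean, Neoarchean, Paleoproterozoic, Mesoproterozoic, Neoproterozoic, Paleozoic.

2948.098 million years; Mesoarchean, Neoarchean, Paleoproterozoic, Mesoproterozoic, Neoproterozoic, Paleozoic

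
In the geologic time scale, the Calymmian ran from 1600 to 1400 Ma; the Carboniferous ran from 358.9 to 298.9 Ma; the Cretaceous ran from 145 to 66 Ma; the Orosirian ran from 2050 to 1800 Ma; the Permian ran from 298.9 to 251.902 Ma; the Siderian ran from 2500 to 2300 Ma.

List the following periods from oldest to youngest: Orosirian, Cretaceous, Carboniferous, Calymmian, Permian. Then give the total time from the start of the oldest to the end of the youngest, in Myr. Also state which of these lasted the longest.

Orosirian → Calymmian → Carboniferous → Permian → Cretaceous; total span 1984 Myr; longest is Orosirian

Start ages (Ma): Orosirian 2050, Calymmian 1600, Carboniferous 358.9, Permian 298.9, Cretaceous 145.
Ordered oldest to youngest: Orosirian, Calymmian, Carboniferous, Permian, Cretaceous.
Span = 2050 − 66 = 1984 Myr.
Durations: Carboniferous 60, Calymmian 200, Permian 46.998, Orosirian 250, Cretaceous 79 → longest is Orosirian (250 Myr).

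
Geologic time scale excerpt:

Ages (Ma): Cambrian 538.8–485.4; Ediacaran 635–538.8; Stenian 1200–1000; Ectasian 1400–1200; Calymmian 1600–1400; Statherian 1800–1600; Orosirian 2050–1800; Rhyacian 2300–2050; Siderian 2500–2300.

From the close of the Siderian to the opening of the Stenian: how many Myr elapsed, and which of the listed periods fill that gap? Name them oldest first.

The Siderian closes at 2300 Ma and the Stenian opens at 1200 Ma, so the interval is 2300 − 1200 = 1100 Myr.
A period fits inside if it starts at or after 2300 Ma and ends at or before 1200 Ma; oldest first that gives Rhyacian, Orosirian, Statherian, Calymmian, Ectasian.

1100 million years; Rhyacian, Orosirian, Statherian, Calymmian, Ectasian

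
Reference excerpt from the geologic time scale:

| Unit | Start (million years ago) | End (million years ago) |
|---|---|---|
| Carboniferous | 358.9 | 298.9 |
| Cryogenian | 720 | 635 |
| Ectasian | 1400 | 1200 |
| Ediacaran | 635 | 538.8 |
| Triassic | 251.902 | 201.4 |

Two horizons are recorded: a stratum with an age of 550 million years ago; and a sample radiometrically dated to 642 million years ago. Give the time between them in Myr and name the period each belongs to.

92 million years apart; the first in the Ediacaran, the second in the Cryogenian

Elapsed time: 642 − 550 = 92 Myr.
550 Ma lies within 635–538.8 Ma: Ediacaran.
642 Ma lies within 720–635 Ma: Cryogenian.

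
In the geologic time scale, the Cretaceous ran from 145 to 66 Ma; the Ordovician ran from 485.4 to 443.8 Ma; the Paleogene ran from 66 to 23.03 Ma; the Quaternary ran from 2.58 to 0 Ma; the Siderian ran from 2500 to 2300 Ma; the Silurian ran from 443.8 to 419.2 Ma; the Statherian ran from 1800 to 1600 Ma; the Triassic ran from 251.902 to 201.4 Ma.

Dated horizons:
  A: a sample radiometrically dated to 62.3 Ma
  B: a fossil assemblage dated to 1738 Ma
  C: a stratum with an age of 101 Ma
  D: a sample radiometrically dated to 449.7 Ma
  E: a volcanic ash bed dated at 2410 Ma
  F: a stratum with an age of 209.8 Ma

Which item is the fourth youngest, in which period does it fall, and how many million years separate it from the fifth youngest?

Sorted youngest-first by Ma: A (62.3), C (101), F (209.8), D (449.7), B (1738), E (2410).
The fourth youngest is D at 449.7 Ma, which lies in 485.4–443.8 Ma: the Ordovician.
The fifth youngest is B at 1738 Ma; separation = |449.7 − 1738| = 1288.3 Myr.

D, in the Ordovician; 1288.3 million years to B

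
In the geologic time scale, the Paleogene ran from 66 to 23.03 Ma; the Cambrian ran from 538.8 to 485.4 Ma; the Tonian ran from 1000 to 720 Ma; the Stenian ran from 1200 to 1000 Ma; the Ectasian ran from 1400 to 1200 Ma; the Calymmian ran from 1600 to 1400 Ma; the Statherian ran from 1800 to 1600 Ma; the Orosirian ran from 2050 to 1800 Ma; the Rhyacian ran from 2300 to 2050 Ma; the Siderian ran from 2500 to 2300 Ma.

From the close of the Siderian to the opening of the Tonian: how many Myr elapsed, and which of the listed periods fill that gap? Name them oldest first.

1300 million years; Rhyacian, Orosirian, Statherian, Calymmian, Ectasian, Stenian

The Siderian closes at 2300 Ma and the Tonian opens at 1000 Ma, so the interval is 2300 − 1000 = 1300 Myr.
A period fits inside if it starts at or after 2300 Ma and ends at or before 1000 Ma; oldest first that gives Rhyacian, Orosirian, Statherian, Calymmian, Ectasian, Stenian.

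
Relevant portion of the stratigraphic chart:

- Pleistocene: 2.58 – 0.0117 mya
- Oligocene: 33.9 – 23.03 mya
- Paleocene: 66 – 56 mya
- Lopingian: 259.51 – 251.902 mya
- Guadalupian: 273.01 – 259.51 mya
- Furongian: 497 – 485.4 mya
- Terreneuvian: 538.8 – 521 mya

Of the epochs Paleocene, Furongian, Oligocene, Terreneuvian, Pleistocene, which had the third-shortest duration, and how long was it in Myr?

Oligocene, 10.87 million years

Durations: Paleocene 10; Furongian 11.6; Oligocene 10.87; Terreneuvian 17.8; Pleistocene 2.5683 Myr.
Sorted shortest-first: Pleistocene (2.5683), Paleocene (10), Oligocene (10.87), Furongian (11.6), Terreneuvian (17.8).
The third shortest is Oligocene at 10.87 Myr.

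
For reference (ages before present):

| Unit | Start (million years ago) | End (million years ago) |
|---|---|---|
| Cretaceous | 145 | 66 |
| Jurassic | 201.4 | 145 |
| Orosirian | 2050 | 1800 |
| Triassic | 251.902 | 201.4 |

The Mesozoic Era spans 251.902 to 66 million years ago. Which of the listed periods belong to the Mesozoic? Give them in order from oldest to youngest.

Periods with both bounds inside 251.902–66 Ma: Triassic (251.902–201.4), Jurassic (201.4–145), Cretaceous (145–66).

Triassic, Jurassic, Cretaceous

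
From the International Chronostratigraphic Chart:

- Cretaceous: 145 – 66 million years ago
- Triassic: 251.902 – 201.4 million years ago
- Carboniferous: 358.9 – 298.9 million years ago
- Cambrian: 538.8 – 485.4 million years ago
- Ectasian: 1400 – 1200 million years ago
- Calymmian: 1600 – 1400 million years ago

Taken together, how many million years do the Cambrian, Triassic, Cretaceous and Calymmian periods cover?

Each duration: Cambrian = 53.4; Triassic = 50.502; Cretaceous = 79; Calymmian = 200.
Sum: 53.4 + 50.502 + 79 + 200 = 382.902 Myr.

382.902 million years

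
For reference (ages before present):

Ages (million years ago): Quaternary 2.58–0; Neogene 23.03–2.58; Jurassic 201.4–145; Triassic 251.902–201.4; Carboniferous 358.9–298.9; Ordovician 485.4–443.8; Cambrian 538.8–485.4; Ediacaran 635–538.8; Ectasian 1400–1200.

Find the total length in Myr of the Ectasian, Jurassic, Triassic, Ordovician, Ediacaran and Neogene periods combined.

465.152 million years

Duration is start − end for each: (1400 − 1200) + (201.4 − 145) + (251.902 − 201.4) + (485.4 − 443.8) + (635 − 538.8) + (23.03 − 2.58).
That is 200 + 56.4 + 50.502 + 41.6 + 96.2 + 20.45, which totals 465.152 million years.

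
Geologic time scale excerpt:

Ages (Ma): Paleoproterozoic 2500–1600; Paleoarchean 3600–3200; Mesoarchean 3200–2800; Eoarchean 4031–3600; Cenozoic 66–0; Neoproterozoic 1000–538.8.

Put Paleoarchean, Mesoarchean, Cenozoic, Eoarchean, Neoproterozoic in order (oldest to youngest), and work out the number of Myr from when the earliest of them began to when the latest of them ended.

Eoarchean, Paleoarchean, Mesoarchean, Neoproterozoic, Cenozoic; total span 4031 Myr

Start ages (Ma): Eoarchean 4031, Paleoarchean 3600, Mesoarchean 3200, Neoproterozoic 1000, Cenozoic 66.
Ordered oldest to youngest: Eoarchean, Paleoarchean, Mesoarchean, Neoproterozoic, Cenozoic.
Span = 4031 − 0 = 4031 Myr.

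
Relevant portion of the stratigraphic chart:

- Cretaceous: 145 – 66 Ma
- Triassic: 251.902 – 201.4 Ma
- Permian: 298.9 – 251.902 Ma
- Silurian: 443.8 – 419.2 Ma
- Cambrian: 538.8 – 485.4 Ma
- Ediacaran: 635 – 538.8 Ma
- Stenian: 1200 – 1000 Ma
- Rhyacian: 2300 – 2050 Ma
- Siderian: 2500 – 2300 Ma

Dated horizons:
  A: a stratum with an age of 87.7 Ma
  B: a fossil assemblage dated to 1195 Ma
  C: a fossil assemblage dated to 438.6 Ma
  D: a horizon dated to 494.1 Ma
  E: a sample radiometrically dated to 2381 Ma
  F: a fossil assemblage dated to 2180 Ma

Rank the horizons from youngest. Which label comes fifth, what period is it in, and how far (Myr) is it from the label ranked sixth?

F, in the Rhyacian; 201 million years to E

Smaller Ma means younger, so youngest first: A 87.7 < C 438.6 < D 494.1 < B 1195 < F 2180 < E 2381.
Counting 5 along gives F (2180 Ma); the excerpt puts that inside the Rhyacian, 2300–2050 Ma.
Next in line is E (2381 Ma), and 2381 − 2180 = 201 Myr.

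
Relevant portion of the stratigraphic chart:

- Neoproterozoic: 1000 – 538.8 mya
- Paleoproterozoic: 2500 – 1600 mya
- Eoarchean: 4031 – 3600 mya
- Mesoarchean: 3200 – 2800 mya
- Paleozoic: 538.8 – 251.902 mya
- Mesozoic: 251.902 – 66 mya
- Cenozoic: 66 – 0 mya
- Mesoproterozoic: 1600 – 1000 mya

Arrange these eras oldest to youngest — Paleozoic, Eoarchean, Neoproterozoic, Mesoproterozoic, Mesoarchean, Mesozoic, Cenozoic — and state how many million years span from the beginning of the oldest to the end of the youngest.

From the excerpt: Paleozoic 538.8–251.902; Eoarchean 4031–3600; Neoproterozoic 1000–538.8; Mesoproterozoic 1600–1000; Mesoarchean 3200–2800; Mesozoic 251.902–66; Cenozoic 66–0 (Ma).
Larger Ma is earlier, so the oldest is Eoarchean and the youngest is Cenozoic; oldest to youngest: Eoarchean, Mesoarchean, Mesoproterozoic, Neoproterozoic, Paleozoic, Mesozoic, Cenozoic.
Oldest start 4031 minus youngest end 0 gives 4031 Myr overall.

Eoarchean → Mesoarchean → Mesoproterozoic → Neoproterozoic → Paleozoic → Mesozoic → Cenozoic; total span 4031 Myr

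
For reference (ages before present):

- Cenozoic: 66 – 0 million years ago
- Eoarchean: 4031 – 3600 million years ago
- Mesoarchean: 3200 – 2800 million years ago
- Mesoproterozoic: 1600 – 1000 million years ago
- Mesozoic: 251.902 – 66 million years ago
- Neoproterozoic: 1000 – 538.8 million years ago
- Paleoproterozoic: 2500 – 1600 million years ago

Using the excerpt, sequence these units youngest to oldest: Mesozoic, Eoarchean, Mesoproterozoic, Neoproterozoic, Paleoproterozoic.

Mesozoic, Neoproterozoic, Mesoproterozoic, Paleoproterozoic, Eoarchean

Sorting by start age (ascending Ma, since larger Ma = older): Mesozoic start 251.902, Neoproterozoic start 1000, Mesoproterozoic start 1600, Paleoproterozoic start 2500, Eoarchean start 4031.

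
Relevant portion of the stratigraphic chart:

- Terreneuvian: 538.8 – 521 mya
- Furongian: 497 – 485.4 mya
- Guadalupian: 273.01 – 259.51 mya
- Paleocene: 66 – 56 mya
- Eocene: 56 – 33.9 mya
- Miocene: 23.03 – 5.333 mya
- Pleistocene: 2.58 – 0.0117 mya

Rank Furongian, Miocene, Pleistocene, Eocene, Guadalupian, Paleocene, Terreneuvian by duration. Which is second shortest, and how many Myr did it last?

Paleocene, 10 million years

Start − end for each: Furongian 497 − 485.4 = 11.6; Miocene 23.03 − 5.333 = 17.697; Pleistocene 2.58 − 0.0117 = 2.5683; Eocene 56 − 33.9 = 22.1; Guadalupian 273.01 − 259.51 = 13.5; Paleocene 66 − 56 = 10; Terreneuvian 538.8 − 521 = 17.8.
Ranking these from shortest: Pleistocene < Paleocene < Furongian < Guadalupian < Miocene < Terreneuvian < Eocene.
Position 2 in that ranking is Paleocene, which lasted 10 Myr.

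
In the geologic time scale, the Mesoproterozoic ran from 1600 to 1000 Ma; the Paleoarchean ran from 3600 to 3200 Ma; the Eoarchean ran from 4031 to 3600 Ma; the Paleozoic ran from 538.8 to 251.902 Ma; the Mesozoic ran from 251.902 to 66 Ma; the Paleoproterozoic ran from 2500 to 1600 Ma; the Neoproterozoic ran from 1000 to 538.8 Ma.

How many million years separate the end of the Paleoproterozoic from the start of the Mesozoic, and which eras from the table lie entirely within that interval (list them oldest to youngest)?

1348.098 million years; Mesoproterozoic, Neoproterozoic, Paleozoic

The Paleoproterozoic closes at 1600 Ma and the Mesozoic opens at 251.902 Ma, so the interval is 1600 − 251.902 = 1348.098 Myr.
An era fits inside if it starts at or after 1600 Ma and ends at or before 251.902 Ma; oldest first that gives Mesoproterozoic, Neoproterozoic, Paleozoic.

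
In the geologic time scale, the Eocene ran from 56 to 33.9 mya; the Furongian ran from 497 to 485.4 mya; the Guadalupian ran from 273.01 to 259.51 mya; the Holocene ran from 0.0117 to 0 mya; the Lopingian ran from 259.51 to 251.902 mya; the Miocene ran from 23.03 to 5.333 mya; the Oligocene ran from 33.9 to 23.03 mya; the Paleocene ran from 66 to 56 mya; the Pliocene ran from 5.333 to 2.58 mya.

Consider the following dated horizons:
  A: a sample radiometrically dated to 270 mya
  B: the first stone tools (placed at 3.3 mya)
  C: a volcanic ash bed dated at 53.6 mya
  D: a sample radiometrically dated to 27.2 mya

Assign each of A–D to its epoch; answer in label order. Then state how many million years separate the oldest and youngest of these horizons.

A — Guadalupian; B — Pliocene; C — Eocene; D — Oligocene; span 266.7 million years

A: 270 Ma lies in 273.01–259.51 Ma, so Guadalupian.
B: 3.3 Ma lies in 5.333–2.58 Ma, so Pliocene.
C: 53.6 Ma lies in 56–33.9 Ma, so Eocene.
D: 27.2 Ma lies in 33.9–23.03 Ma, so Oligocene.
Oldest = 270 Ma, youngest = 3.3 Ma → span 266.7 Myr.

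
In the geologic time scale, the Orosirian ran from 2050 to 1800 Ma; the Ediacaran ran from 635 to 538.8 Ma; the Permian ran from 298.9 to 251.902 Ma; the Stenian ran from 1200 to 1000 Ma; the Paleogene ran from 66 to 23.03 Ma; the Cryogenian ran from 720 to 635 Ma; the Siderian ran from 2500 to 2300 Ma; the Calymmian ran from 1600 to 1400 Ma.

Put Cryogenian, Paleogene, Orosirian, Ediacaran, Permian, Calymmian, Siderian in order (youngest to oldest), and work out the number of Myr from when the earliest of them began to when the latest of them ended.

From the excerpt: Cryogenian 720–635; Paleogene 66–23.03; Orosirian 2050–1800; Ediacaran 635–538.8; Permian 298.9–251.902; Calymmian 1600–1400; Siderian 2500–2300 (Ma).
Larger Ma is earlier, so the oldest is Siderian and the youngest is Paleogene; youngest to oldest: Paleogene, Permian, Ediacaran, Cryogenian, Calymmian, Orosirian, Siderian.
Oldest start 2500 minus youngest end 23.03 gives 2476.97 Myr overall.

Paleogene, Permian, Ediacaran, Cryogenian, Calymmian, Orosirian, Siderian; total span 2476.97 Myr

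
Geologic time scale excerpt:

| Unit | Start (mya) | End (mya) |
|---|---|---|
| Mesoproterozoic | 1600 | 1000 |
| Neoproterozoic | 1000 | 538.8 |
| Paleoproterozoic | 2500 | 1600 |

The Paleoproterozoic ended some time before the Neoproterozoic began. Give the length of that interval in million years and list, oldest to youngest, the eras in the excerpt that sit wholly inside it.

600 million years; Mesoproterozoic

The Paleoproterozoic closes at 1600 Ma and the Neoproterozoic opens at 1000 Ma, so the interval is 1600 − 1000 = 600 Myr.
An era fits inside if it starts at or after 1600 Ma and ends at or before 1000 Ma; oldest first that gives Mesoproterozoic.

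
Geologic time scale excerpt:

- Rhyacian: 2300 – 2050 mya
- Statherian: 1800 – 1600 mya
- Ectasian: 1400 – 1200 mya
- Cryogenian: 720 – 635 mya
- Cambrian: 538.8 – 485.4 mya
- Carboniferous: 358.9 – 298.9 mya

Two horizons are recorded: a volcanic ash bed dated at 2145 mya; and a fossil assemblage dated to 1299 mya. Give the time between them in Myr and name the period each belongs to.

Elapsed time: 2145 − 1299 = 846 Myr.
2145 Ma lies within 2300–2050 Ma: Rhyacian.
1299 Ma lies within 1400–1200 Ma: Ectasian.

846 million years apart; the first in the Rhyacian, the second in the Ectasian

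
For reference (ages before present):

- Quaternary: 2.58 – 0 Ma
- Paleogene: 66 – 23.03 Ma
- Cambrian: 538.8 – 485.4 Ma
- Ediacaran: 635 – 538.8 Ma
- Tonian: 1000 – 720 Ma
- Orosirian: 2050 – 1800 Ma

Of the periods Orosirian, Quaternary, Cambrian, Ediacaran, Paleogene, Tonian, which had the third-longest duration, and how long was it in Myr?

Ediacaran, 96.2 million years

Durations: Orosirian 250; Quaternary 2.58; Cambrian 53.4; Ediacaran 96.2; Paleogene 42.97; Tonian 280 Myr.
Sorted longest-first: Tonian (280), Orosirian (250), Ediacaran (96.2), Cambrian (53.4), Paleogene (42.97), Quaternary (2.58).
The third longest is Ediacaran at 96.2 Myr.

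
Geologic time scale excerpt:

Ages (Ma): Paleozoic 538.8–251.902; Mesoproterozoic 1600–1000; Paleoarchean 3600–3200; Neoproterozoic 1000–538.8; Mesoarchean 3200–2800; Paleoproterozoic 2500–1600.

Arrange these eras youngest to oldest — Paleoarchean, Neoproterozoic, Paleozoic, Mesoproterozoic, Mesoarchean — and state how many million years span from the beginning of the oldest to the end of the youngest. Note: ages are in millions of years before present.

Paleozoic, Neoproterozoic, Mesoproterozoic, Mesoarchean, Paleoarchean; total span 3348.098 Myr

Start ages (Ma): Paleoarchean 3600, Mesoarchean 3200, Mesoproterozoic 1600, Neoproterozoic 1000, Paleozoic 538.8.
Ordered youngest to oldest: Paleozoic, Neoproterozoic, Mesoproterozoic, Mesoarchean, Paleoarchean.
Span = 3600 − 251.902 = 3348.098 Myr.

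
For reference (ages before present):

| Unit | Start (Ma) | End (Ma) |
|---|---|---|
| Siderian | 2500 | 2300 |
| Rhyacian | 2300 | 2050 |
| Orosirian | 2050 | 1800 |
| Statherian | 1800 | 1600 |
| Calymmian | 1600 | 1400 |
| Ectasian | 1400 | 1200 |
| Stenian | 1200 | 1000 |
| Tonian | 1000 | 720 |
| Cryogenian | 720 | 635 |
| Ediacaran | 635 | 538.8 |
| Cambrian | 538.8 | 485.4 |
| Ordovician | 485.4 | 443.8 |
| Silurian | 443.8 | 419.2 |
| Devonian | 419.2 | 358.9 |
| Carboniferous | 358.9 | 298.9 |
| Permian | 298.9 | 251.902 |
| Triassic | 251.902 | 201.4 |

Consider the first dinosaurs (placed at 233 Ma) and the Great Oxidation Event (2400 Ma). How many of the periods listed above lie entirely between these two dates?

The older date is 2400 Ma and the younger is 233 Ma.
Periods with start < 2400 and end > 233 Ma: Rhyacian (2300–2050), Orosirian (2050–1800), Statherian (1800–1600), Calymmian (1600–1400), Ectasian (1400–1200), Stenian (1200–1000), Tonian (1000–720), Cryogenian (720–635), Ediacaran (635–538.8), Cambrian (538.8–485.4), Ordovician (485.4–443.8), Silurian (443.8–419.2), Devonian (419.2–358.9), Carboniferous (358.9–298.9), Permian (298.9–251.902).
That is 15 complete periods.

15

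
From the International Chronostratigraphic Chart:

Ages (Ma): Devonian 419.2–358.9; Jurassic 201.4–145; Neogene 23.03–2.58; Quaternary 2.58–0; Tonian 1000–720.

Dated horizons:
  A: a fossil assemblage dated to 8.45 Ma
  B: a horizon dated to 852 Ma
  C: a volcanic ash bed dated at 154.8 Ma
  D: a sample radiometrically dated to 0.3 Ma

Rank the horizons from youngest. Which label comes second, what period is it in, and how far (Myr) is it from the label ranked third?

Smaller Ma means younger, so youngest first: D 0.3 < A 8.45 < C 154.8 < B 852.
Counting 2 along gives A (8.45 Ma); the excerpt puts that inside the Neogene, 23.03–2.58 Ma.
Next in line is C (154.8 Ma), and 154.8 − 8.45 = 146.35 Myr.

A, in the Neogene; 146.35 million years to C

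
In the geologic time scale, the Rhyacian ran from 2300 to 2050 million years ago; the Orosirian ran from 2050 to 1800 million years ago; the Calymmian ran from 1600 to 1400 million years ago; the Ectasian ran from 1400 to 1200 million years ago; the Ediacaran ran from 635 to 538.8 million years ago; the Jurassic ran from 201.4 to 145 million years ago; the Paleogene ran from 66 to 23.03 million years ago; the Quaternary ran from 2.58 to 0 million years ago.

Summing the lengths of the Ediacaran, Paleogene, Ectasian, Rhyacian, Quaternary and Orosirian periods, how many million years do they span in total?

841.75 million years

Each duration: Ediacaran = 96.2; Paleogene = 42.97; Ectasian = 200; Rhyacian = 250; Quaternary = 2.58; Orosirian = 250.
Sum: 96.2 + 42.97 + 200 + 250 + 2.58 + 250 = 841.75 Myr.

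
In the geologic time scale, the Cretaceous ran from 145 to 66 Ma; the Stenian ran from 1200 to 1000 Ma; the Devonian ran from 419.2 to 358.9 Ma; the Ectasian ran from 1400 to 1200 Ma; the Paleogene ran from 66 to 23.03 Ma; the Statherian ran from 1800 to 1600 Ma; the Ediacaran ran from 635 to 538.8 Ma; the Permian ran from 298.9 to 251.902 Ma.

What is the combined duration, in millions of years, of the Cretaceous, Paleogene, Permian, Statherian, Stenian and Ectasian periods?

Each duration: Cretaceous = 79; Paleogene = 42.97; Permian = 46.998; Statherian = 200; Stenian = 200; Ectasian = 200.
Sum: 79 + 42.97 + 46.998 + 200 + 200 + 200 = 768.968 Myr.

768.968 million years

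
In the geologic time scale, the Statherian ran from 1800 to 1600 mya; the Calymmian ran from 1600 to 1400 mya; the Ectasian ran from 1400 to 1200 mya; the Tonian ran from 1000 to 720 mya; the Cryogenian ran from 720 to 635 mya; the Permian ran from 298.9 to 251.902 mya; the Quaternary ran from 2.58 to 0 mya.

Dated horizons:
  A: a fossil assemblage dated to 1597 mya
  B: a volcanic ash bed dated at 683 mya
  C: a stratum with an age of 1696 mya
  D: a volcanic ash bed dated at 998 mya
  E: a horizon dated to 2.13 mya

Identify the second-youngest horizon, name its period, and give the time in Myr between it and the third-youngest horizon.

Smaller Ma means younger, so youngest first: E 2.13 < B 683 < D 998 < A 1597 < C 1696.
Counting 2 along gives B (683 Ma); the excerpt puts that inside the Cryogenian, 720–635 Ma.
Next in line is D (998 Ma), and 998 − 683 = 315 Myr.

B, in the Cryogenian; 315 million years to D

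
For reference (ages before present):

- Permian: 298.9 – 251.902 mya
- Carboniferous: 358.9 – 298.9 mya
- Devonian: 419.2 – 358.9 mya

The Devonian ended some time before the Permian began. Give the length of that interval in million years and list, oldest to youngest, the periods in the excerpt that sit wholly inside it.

The Devonian closes at 358.9 Ma and the Permian opens at 298.9 Ma, so the interval is 358.9 − 298.9 = 60 Myr.
A period fits inside if it starts at or after 358.9 Ma and ends at or before 298.9 Ma; oldest first that gives Carboniferous.

60 million years; Carboniferous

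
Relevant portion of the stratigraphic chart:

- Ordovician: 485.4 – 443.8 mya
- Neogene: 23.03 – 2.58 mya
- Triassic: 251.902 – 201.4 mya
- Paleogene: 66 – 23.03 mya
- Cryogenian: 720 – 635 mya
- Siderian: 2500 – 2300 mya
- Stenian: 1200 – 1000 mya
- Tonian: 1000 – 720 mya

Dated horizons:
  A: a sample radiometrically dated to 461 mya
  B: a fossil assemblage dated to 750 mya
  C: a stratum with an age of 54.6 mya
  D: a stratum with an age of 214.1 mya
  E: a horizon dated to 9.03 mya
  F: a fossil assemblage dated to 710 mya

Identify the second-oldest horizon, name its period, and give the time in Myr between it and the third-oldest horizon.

Larger Ma means older, so oldest first: B 750 > F 710 > A 461 > D 214.1 > C 54.6 > E 9.03.
Counting 2 along gives F (710 Ma); the excerpt puts that inside the Cryogenian, 720–635 Ma.
Next in line is A (461 Ma), and 710 − 461 = 249 Myr.

F, in the Cryogenian; 249 million years to A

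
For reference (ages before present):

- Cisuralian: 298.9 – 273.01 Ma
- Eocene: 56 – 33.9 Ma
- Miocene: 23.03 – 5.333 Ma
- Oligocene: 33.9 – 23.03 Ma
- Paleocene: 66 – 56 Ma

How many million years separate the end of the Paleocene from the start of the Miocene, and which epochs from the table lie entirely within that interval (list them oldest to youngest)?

32.97 million years; Eocene, Oligocene

End of Paleocene = 56 Ma; start of Miocene = 23.03 Ma.
Gap = 56 − 23.03 = 32.97 Myr.
Epochs wholly inside 56–23.03 Ma: Eocene (56–33.9), Oligocene (33.9–23.03).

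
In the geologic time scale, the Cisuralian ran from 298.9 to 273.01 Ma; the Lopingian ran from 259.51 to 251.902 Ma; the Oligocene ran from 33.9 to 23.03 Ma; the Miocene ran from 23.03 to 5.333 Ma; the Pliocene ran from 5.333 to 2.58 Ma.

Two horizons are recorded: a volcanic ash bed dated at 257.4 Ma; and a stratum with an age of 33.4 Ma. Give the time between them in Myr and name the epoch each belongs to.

Elapsed time: 257.4 − 33.4 = 224 Myr.
257.4 Ma lies within 259.51–251.902 Ma: Lopingian.
33.4 Ma lies within 33.9–23.03 Ma: Oligocene.

224 million years apart; the first in the Lopingian, the second in the Oligocene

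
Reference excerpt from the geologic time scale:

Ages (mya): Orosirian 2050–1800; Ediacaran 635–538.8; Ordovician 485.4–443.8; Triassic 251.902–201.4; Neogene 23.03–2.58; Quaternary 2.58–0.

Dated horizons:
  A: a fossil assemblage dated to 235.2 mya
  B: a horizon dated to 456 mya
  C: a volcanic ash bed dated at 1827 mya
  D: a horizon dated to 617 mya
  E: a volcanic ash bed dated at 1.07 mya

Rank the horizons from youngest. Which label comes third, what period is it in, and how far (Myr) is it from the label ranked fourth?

Sorted youngest-first by Ma: E (1.07), A (235.2), B (456), D (617), C (1827).
The third youngest is B at 456 Ma, which lies in 485.4–443.8 Ma: the Ordovician.
The fourth youngest is D at 617 Ma; separation = |456 − 617| = 161 Myr.

B, in the Ordovician; 161 million years to D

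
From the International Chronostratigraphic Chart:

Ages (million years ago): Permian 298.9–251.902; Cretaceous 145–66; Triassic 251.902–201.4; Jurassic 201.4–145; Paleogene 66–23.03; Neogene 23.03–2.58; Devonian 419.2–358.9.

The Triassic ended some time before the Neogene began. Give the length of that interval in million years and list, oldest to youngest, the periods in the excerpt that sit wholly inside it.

178.37 million years; Jurassic, Cretaceous, Paleogene

The Triassic closes at 201.4 Ma and the Neogene opens at 23.03 Ma, so the interval is 201.4 − 23.03 = 178.37 Myr.
A period fits inside if it starts at or after 201.4 Ma and ends at or before 23.03 Ma; oldest first that gives Jurassic, Cretaceous, Paleogene.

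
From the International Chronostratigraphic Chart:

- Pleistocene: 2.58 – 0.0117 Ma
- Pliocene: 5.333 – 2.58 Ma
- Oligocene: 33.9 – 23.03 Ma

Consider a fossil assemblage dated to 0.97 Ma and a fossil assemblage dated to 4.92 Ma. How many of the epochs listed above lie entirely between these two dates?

The older date is 4.92 Ma and the younger is 0.97 Ma.
No epoch both begins after 4.92 Ma and ends before 0.97 Ma, so the count is 0.

0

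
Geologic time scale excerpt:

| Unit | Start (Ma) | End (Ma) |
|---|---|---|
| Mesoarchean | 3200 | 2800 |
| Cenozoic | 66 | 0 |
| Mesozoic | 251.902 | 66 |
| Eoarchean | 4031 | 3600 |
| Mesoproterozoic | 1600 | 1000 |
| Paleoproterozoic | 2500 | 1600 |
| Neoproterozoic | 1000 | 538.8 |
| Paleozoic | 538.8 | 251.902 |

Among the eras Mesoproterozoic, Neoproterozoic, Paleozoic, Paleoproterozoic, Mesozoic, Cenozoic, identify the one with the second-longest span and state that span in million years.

Start − end for each: Mesoproterozoic 1600 − 1000 = 600; Neoproterozoic 1000 − 538.8 = 461.2; Paleozoic 538.8 − 251.902 = 286.898; Paleoproterozoic 2500 − 1600 = 900; Mesozoic 251.902 − 66 = 185.902; Cenozoic 66 − 0 = 66.
Ranking these from longest: Paleoproterozoic > Mesoproterozoic > Neoproterozoic > Paleozoic > Mesozoic > Cenozoic.
Position 2 in that ranking is Mesoproterozoic, which lasted 600 Myr.

Mesoproterozoic, 600 million years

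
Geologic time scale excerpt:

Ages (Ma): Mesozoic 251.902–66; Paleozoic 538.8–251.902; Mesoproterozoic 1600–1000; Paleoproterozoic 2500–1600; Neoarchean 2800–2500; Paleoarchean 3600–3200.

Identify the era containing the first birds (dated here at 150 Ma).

150 Ma lies between 251.902 and 66 Ma, so it falls in the Mesozoic.

Mesozoic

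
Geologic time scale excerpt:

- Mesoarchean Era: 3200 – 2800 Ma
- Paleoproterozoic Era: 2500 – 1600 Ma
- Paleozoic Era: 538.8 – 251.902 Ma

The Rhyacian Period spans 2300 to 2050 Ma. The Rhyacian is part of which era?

Paleoproterozoic

The Rhyacian (2300–2050 Ma) lies entirely within 2500–1600 Ma, the Paleoproterozoic Era.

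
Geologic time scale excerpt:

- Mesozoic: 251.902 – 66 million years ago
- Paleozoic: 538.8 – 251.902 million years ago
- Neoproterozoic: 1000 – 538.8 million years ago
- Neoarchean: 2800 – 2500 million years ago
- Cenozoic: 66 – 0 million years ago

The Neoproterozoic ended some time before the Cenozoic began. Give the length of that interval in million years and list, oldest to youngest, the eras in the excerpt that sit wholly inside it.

End of Neoproterozoic = 538.8 Ma; start of Cenozoic = 66 Ma.
Gap = 538.8 − 66 = 472.8 Myr.
Eras wholly inside 538.8–66 Ma: Paleozoic (538.8–251.902), Mesozoic (251.902–66).

472.8 million years; Paleozoic, Mesozoic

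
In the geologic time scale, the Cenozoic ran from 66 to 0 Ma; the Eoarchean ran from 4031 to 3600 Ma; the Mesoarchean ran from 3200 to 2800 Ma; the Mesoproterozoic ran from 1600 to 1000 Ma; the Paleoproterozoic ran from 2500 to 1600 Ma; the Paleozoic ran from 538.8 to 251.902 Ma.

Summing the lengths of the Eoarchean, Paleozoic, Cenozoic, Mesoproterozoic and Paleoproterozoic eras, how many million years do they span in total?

Each duration: Eoarchean = 431; Paleozoic = 286.898; Cenozoic = 66; Mesoproterozoic = 600; Paleoproterozoic = 900.
Sum: 431 + 286.898 + 66 + 600 + 900 = 2283.898 Myr.

2283.898 million years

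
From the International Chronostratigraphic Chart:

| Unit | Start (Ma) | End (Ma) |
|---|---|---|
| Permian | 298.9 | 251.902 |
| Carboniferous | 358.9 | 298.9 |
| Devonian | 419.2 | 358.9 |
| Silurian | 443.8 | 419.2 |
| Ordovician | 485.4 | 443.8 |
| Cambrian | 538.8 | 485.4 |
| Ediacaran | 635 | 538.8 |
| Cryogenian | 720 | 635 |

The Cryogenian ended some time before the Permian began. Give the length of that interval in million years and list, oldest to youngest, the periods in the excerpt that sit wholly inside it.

The Cryogenian closes at 635 Ma and the Permian opens at 298.9 Ma, so the interval is 635 − 298.9 = 336.1 Myr.
A period fits inside if it starts at or after 635 Ma and ends at or before 298.9 Ma; oldest first that gives Ediacaran, Cambrian, Ordovician, Silurian, Devonian, Carboniferous.

336.1 million years; Ediacaran, Cambrian, Ordovician, Silurian, Devonian, Carboniferous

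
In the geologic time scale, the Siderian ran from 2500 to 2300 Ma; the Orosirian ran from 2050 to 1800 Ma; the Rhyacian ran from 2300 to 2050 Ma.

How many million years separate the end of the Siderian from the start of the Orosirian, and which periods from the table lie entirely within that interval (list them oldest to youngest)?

The Siderian closes at 2300 Ma and the Orosirian opens at 2050 Ma, so the interval is 2300 − 2050 = 250 Myr.
A period fits inside if it starts at or after 2300 Ma and ends at or before 2050 Ma; oldest first that gives Rhyacian.

250 million years; Rhyacian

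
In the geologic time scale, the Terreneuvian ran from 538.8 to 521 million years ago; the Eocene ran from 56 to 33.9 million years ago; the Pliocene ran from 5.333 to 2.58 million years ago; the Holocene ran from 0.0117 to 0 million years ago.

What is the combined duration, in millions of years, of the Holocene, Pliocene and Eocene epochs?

Duration is start − end for each: (0.0117 − 0) + (5.333 − 2.58) + (56 − 33.9).
That is 0.0117 + 2.753 + 22.1, which totals 24.8647 million years.

24.8647 million years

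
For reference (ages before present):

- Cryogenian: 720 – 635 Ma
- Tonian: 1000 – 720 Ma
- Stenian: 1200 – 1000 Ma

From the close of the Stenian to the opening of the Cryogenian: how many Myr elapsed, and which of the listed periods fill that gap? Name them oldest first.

End of Stenian = 1000 Ma; start of Cryogenian = 720 Ma.
Gap = 1000 − 720 = 280 Myr.
Periods wholly inside 1000–720 Ma: Tonian (1000–720).

280 million years; Tonian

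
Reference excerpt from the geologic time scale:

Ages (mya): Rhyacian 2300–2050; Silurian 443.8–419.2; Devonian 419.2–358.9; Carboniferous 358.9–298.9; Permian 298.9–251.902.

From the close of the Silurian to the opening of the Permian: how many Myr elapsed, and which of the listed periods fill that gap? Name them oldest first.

120.3 million years; Devonian, Carboniferous

End of Silurian = 419.2 Ma; start of Permian = 298.9 Ma.
Gap = 419.2 − 298.9 = 120.3 Myr.
Periods wholly inside 419.2–298.9 Ma: Devonian (419.2–358.9), Carboniferous (358.9–298.9).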